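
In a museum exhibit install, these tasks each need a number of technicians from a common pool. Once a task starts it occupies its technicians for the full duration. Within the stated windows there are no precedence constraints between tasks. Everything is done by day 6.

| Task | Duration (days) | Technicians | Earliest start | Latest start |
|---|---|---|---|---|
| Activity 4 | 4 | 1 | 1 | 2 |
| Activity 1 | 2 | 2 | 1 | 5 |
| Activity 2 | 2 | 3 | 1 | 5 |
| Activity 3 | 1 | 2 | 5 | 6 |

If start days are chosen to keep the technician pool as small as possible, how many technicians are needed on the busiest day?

Early-start (Activity 4@1, Activity 1@1, Activity 2@1, Activity 3@5) gives peak 6: d1:6  d2:6  d3:1  d4:1  d5:2  d6:0.
Shift Activity 2→3.
Schedule Activity 4@1, Activity 1@1, Activity 2@3, Activity 3@5: d1:3  d2:3  d3:4  d4:4  d5:2  d6:0 — peak 4.

4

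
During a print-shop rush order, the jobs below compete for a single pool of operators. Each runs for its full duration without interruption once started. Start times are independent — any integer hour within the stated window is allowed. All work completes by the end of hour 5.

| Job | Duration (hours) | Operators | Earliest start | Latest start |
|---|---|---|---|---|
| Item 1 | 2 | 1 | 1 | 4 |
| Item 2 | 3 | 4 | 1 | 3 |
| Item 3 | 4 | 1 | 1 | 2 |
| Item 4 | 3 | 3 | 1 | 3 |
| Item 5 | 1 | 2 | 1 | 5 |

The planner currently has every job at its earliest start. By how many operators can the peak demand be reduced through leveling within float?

3

Early-start peak: h1:11  h2:9  h3:8  h4:1  h5:0 ⇒ 11.
Leveled (Item 1@1, Item 2@1, Item 3@1, Item 4@3, Item 5@1): h1:8  h2:6  h3:8  h4:4  h5:3 ⇒ 8.
Reduction 11 − 8 = 3.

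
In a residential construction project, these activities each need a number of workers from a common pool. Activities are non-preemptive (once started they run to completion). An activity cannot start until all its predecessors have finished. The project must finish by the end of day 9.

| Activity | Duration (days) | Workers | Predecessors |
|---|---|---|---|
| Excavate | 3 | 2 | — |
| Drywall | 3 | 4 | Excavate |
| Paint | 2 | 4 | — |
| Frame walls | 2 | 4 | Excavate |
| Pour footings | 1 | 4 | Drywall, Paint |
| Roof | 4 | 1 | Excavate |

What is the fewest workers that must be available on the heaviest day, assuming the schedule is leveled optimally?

6

Early-start (Excavate@1, Drywall@4, Paint@1, Frame walls@4, Pour footings@7, Roof@4) gives peak 9: d1:6  d2:6  d3:2  d4:9  d5:9  d6:5  d7:5  d8:0  d9:0.
Shift Frame walls→7, Pour footings→9.
Schedule Excavate@1, Drywall@4, Paint@1, Frame walls@7, Pour footings@9, Roof@4: d1:6  d2:6  d3:2  d4:5  d5:5  d6:5  d7:5  d8:4  d9:4 — peak 6.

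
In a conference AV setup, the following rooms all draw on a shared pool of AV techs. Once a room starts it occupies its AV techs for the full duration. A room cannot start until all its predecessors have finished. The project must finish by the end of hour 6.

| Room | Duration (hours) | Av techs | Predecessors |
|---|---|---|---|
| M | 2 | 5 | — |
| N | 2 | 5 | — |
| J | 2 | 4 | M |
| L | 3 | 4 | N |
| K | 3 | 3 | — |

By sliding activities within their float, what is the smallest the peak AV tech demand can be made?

Early-start (M@1, N@1, J@3, L@3, K@1) gives peak 13: h1:13  h2:13  h3:11  h4:8  h5:4  h6:0.
Shift M→3, J→5, L→4.
Schedule M@3, N@1, J@5, L@4, K@1: h1:8  h2:8  h3:8  h4:9  h5:8  h6:8 — peak 9.
Total AV tech-hours = 49 over 6 hours ⇒ peak ≥ ⌈49/6⌉ = 9, so 9 is optimal.

9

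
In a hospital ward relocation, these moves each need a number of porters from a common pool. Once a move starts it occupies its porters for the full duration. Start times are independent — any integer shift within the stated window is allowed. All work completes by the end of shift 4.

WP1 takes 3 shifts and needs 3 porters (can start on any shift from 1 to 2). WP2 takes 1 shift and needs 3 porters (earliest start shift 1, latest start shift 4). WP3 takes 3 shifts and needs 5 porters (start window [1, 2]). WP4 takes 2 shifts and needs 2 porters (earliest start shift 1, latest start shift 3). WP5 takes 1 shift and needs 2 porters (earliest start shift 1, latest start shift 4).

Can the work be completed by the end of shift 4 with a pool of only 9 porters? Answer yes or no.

no

The minimum achievable peak is 10; 9 < 10, so no feasible schedule stays within the cap.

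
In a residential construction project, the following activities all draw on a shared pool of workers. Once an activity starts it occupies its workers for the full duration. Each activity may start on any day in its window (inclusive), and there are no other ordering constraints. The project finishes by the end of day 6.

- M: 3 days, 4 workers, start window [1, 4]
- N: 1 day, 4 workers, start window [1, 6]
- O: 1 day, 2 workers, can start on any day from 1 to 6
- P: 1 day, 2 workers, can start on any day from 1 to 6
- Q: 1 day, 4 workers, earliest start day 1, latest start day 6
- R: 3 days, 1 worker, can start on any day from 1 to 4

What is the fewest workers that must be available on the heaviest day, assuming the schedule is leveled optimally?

Early-start (M@1, N@1, O@1, P@1, Q@1, R@1) gives peak 17: d1:17  d2:5  d3:5  d4:0  d5:0  d6:0.
Shift N→4, O→5, P→5, Q→6.
Schedule M@1, N@4, O@5, P@5, Q@6, R@1: d1:5  d2:5  d3:5  d4:4  d5:4  d6:4 — peak 5.
Total worker-days = 27 over 6 days ⇒ peak ≥ ⌈27/6⌉ = 5, so 5 is optimal.

5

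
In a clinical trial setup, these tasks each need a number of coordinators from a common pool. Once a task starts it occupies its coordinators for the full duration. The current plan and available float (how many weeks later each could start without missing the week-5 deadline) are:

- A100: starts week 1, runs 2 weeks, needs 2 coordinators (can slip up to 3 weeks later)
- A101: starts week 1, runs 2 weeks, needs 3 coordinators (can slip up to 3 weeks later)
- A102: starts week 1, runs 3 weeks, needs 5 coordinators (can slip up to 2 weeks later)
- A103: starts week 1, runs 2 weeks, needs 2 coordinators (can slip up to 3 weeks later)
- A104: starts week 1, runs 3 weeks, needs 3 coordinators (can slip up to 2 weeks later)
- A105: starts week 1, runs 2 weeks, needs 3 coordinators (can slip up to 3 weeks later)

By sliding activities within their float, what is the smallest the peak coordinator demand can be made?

9

Early-start (A100@1, A101@1, A102@1, A103@1, A104@1, A105@1) gives peak 18: w1:18  w2:18  w3:8  w4:0  w5:0.
Shift A101→4, A104→3, A105→4.
Schedule A100@1, A101@4, A102@1, A103@1, A104@3, A105@4: w1:9  w2:9  w3:8  w4:9  w5:9 — peak 9.
Total coordinator-weeks = 44 over 5 weeks ⇒ peak ≥ ⌈44/5⌉ = 9, so 9 is optimal.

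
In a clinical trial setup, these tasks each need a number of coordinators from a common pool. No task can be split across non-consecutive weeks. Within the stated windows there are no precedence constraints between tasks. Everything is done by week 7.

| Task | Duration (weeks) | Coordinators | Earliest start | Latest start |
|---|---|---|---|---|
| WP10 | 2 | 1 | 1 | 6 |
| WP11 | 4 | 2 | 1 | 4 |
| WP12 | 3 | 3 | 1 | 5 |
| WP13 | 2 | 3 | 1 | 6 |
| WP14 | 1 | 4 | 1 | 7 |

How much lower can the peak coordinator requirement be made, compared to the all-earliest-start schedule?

8

Early-start peak: w1:13  w2:9  w3:5  w4:2  w5:0  w6:0  w7:0 ⇒ 13.
Leveled (WP10@1, WP11@2, WP12@3, WP13@6, WP14@1): w1:5  w2:3  w3:5  w4:5  w5:5  w6:3  w7:3 ⇒ 5.
Reduction 13 − 5 = 8.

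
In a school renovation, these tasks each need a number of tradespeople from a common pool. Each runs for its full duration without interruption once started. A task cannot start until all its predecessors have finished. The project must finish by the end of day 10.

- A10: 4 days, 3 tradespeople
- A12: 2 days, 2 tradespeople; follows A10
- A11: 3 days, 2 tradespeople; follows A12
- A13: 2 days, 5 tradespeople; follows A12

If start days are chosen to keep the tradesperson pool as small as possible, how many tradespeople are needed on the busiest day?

7

Schedule A10@1, A12@5, A11@7, A13@7: d1:3  d2:3  d3:3  d4:3  d5:2  d6:2  d7:7  d8:7  d9:2  d10:0 — peak 7.
No arrangement of the 10 feasible schedules does better.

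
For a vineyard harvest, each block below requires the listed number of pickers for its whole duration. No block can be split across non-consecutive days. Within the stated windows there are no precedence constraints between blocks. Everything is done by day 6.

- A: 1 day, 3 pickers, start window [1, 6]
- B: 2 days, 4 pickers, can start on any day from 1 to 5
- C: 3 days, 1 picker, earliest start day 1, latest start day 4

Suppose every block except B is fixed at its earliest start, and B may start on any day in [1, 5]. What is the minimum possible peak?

4

B@1: d1:8  d2:5  d3:1  d4:0  d5:0  d6:0 → peak 8
B@2: d1:4  d2:5  d3:5  d4:0  d5:0  d6:0 → peak 5
B@3: d1:4  d2:1  d3:5  d4:4  d5:0  d6:0 → peak 5
B@4: d1:4  d2:1  d3:1  d4:4  d5:4  d6:0 → peak 4
B@5: d1:4  d2:1  d3:1  d4:0  d5:4  d6:4 → peak 4
Best is B@4, peak 4.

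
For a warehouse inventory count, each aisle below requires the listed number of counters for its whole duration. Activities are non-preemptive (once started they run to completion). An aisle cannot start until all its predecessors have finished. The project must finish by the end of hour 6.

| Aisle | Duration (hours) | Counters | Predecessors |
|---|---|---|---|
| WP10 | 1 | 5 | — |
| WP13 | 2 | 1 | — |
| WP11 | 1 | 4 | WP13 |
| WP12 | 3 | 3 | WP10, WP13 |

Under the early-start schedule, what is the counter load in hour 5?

3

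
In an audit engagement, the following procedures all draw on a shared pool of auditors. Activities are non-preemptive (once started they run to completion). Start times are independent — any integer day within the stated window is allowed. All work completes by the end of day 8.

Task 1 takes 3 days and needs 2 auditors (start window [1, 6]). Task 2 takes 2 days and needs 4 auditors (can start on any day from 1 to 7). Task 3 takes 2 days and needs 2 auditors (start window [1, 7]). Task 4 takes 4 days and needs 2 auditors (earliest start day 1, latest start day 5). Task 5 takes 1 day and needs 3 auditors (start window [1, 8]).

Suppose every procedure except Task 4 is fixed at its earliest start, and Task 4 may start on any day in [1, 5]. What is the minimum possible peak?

11

Task 4@1: d1:13  d2:10  d3:4  d4:2  d5:0  d6:0  d7:0  d8:0 → peak 13
Task 4@2: d1:11  d2:10  d3:4  d4:2  d5:2  d6:0  d7:0  d8:0 → peak 11
Task 4@3: d1:11  d2:8  d3:4  d4:2  d5:2  d6:2  d7:0  d8:0 → peak 11
Task 4@4: d1:11  d2:8  d3:2  d4:2  d5:2  d6:2  d7:2  d8:0 → peak 11
Task 4@5: d1:11  d2:8  d3:2  d4:0  d5:2  d6:2  d7:2  d8:2 → peak 11
Best is Task 4@2, peak 11.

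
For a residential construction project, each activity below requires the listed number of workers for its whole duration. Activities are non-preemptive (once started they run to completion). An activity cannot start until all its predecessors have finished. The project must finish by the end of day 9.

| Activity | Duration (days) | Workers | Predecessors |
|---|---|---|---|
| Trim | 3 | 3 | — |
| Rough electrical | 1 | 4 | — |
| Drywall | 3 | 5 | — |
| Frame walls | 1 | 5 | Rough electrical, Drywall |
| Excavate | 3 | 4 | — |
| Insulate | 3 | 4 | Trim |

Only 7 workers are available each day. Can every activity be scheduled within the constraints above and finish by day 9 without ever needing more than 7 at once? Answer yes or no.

The minimum achievable peak is 8; 7 < 8, so no feasible schedule stays within the cap.

no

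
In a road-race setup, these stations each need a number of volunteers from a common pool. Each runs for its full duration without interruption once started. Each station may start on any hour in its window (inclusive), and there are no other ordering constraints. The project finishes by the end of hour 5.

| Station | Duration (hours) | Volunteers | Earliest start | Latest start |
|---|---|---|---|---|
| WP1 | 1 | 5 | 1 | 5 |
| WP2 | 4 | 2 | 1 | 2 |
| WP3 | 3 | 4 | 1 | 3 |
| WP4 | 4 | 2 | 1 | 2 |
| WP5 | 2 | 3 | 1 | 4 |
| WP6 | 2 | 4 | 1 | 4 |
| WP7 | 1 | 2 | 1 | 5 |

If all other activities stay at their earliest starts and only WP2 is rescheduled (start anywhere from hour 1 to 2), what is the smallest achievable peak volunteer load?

WP2@1: h1:22  h2:15  h3:8  h4:4  h5:0 → peak 22
WP2@2: h1:20  h2:15  h3:8  h4:4  h5:2 → peak 20
Best is WP2@2, peak 20.

20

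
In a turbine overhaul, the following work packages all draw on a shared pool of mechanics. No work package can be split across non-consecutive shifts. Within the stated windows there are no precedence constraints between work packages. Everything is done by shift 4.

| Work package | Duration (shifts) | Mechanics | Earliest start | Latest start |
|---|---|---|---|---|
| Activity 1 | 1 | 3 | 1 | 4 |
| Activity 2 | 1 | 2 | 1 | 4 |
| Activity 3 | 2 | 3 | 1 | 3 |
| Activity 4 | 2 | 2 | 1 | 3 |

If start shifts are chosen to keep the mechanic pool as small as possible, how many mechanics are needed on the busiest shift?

Early-start (Activity 1@1, Activity 2@1, Activity 3@1, Activity 4@1) gives peak 10: s1:10  s2:5  s3:0  s4:0.
Shift Activity 3→2, Activity 4→2.
Schedule Activity 1@1, Activity 2@1, Activity 3@2, Activity 4@2: s1:5  s2:5  s3:5  s4:0 — peak 5.

5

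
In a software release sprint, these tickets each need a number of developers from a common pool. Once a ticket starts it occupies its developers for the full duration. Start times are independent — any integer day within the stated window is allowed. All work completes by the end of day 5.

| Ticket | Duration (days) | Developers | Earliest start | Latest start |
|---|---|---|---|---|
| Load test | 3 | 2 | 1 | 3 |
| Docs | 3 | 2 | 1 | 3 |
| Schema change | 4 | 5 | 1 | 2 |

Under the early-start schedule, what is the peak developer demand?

Early-start schedule: Load test@1, Docs@1, Schema change@1.
Load per day: day 1: 9, day 2: 9, day 3: 9, day 4: 5, day 5: 0.
Peak is 9.

9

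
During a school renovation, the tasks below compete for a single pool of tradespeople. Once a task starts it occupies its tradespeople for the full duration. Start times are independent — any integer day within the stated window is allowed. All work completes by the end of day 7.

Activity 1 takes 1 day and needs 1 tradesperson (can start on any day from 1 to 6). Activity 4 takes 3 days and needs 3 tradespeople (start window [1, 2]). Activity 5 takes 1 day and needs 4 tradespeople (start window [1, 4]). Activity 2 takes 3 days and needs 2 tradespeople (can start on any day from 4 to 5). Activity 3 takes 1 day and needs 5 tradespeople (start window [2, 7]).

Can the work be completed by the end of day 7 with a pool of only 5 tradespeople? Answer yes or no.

yes

Schedule Activity 1@1, Activity 4@2, Activity 5@1, Activity 2@4, Activity 3@7: d1:5  d2:3  d3:3  d4:5  d5:2  d6:2  d7:5 — peak 5 ≤ 5.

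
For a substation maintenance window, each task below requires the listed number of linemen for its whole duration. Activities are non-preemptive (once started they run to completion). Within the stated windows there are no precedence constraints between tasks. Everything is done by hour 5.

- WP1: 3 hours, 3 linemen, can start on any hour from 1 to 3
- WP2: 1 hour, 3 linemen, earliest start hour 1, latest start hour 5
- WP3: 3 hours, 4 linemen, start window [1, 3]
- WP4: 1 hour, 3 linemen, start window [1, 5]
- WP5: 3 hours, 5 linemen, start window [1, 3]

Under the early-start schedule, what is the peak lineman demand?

18

Early-start schedule: WP1@1, WP2@1, WP3@1, WP4@1, WP5@1.
Load per hour: hour 1: 18, hour 2: 12, hour 3: 12, hour 4: 0, hour 5: 0.
Peak is 18.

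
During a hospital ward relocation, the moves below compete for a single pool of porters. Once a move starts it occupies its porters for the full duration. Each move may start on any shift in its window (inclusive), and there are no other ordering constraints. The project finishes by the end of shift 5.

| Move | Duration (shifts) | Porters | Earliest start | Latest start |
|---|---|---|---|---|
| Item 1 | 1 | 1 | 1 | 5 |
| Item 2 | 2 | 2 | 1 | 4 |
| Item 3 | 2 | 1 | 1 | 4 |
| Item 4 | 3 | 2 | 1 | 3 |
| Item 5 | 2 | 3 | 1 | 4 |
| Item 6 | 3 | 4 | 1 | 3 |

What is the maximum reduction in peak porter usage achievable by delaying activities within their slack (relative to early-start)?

6

Early-start peak: s1:13  s2:12  s3:6  s4:0  s5:0 ⇒ 13.
Leveled (Item 1@1, Item 2@1, Item 3@1, Item 4@1, Item 5@4, Item 6@3): s1:6  s2:5  s3:6  s4:7  s5:7 ⇒ 7.
Reduction 13 − 7 = 6.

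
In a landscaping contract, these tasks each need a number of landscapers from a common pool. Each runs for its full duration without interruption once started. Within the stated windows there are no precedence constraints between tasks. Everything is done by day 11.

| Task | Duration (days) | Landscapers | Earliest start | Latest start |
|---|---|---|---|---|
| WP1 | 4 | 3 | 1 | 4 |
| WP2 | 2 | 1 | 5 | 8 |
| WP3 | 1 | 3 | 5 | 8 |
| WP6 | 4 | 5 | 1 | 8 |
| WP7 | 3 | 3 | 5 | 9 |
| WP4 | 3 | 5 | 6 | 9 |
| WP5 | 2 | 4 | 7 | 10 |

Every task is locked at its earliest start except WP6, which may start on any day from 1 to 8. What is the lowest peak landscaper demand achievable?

WP6@1: d1:8  d2:8  d3:8  d4:8  d5:7  d6:9  d7:12  d8:9  d9:0  d10:0  d11:0 → peak 12
WP6@2: d1:3  d2:8  d3:8  d4:8  d5:12  d6:9  d7:12  d8:9  d9:0  d10:0  d11:0 → peak 12
WP6@3: d1:3  d2:3  d3:8  d4:8  d5:12  d6:14  d7:12  d8:9  d9:0  d10:0  d11:0 → peak 14
WP6@4: d1:3  d2:3  d3:3  d4:8  d5:12  d6:14  d7:17  d8:9  d9:0  d10:0  d11:0 → peak 17
WP6@5: d1:3  d2:3  d3:3  d4:3  d5:12  d6:14  d7:17  d8:14  d9:0  d10:0  d11:0 → peak 17
WP6@6: d1:3  d2:3  d3:3  d4:3  d5:7  d6:14  d7:17  d8:14  d9:5  d10:0  d11:0 → peak 17
WP6@7: d1:3  d2:3  d3:3  d4:3  d5:7  d6:9  d7:17  d8:14  d9:5  d10:5  d11:0 → peak 17
WP6@8: d1:3  d2:3  d3:3  d4:3  d5:7  d6:9  d7:12  d8:14  d9:5  d10:5  d11:5 → peak 14
Best is WP6@1, peak 12.

12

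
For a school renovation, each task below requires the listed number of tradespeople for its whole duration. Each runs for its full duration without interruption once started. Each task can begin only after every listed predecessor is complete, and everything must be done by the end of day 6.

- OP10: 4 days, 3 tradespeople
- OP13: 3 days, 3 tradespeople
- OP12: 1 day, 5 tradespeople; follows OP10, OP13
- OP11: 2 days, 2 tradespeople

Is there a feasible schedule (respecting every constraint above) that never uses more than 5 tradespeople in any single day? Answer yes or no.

no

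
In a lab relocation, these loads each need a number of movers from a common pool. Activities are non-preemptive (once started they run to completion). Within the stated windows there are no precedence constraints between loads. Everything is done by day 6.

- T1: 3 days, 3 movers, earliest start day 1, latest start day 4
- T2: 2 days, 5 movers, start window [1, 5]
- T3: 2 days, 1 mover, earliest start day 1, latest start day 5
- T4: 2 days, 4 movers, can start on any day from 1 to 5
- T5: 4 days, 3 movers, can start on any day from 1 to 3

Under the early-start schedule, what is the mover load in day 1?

16

At early start, day 1 has: T1, T2, T3, T4, T5.
Demand: 3 + 5 + 1 + 4 + 3 = 16.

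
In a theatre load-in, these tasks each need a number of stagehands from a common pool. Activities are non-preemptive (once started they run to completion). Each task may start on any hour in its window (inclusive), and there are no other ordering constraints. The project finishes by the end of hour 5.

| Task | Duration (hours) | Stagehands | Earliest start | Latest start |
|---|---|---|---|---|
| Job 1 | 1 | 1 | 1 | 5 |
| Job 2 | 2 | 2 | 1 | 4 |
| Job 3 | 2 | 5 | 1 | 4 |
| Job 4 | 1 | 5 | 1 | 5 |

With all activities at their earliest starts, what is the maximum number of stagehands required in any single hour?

Early-start schedule: Job 1@1, Job 2@1, Job 3@1, Job 4@1.
Load per hour: hour 1: 13, hour 2: 7, hour 3: 0, hour 4: 0, hour 5: 0.
Peak is 13.

13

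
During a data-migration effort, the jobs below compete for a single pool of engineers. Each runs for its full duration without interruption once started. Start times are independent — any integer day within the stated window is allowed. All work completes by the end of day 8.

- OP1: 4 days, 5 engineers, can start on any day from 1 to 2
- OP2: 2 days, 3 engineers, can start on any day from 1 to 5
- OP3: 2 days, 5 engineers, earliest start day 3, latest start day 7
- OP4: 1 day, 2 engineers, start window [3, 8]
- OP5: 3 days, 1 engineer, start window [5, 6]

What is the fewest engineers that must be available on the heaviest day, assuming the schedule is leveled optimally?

6

Early-start (OP1@1, OP2@1, OP3@3, OP4@3, OP5@5) gives peak 12: d1:8  d2:8  d3:12  d4:10  d5:1  d6:1  d7:1  d8:0.
Shift OP2→5, OP3→7, OP4→5.
Schedule OP1@1, OP2@5, OP3@7, OP4@5, OP5@5: d1:5  d2:5  d3:5  d4:5  d5:6  d6:4  d7:6  d8:5 — peak 6.
Total engineer-days = 41 over 8 days ⇒ peak ≥ ⌈41/8⌉ = 6, so 6 is optimal.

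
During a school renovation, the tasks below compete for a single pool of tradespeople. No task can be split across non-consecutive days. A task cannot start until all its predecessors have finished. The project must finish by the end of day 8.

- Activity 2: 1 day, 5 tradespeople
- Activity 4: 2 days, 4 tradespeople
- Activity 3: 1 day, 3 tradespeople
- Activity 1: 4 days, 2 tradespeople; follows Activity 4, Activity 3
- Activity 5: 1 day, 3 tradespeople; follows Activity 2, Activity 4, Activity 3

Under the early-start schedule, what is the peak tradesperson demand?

Early-start schedule: Activity 2@1, Activity 4@1, Activity 3@1, Activity 1@3, Activity 5@3.
Load per day: day 1: 12, day 2: 4, day 3: 5, day 4: 2, day 5: 2, day 6: 2, day 7: 0, day 8: 0.
Peak is 12.

12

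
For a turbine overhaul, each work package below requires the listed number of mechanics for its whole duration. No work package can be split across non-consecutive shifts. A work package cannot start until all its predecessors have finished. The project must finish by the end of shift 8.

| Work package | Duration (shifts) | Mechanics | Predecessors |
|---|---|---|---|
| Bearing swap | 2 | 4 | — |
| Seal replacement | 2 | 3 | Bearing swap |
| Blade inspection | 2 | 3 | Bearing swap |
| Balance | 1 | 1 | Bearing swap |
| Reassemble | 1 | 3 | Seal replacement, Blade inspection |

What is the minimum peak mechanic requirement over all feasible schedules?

Early-start (Bearing swap@1, Seal replacement@3, Blade inspection@3, Balance@3, Reassemble@5) gives peak 7: s1:4  s2:4  s3:7  s4:6  s5:3  s6:0  s7:0  s8:0.
Shift Blade inspection→5, Reassemble→7.
Schedule Bearing swap@1, Seal replacement@3, Blade inspection@5, Balance@3, Reassemble@7: s1:4  s2:4  s3:4  s4:3  s5:3  s6:3  s7:3  s8:0 — peak 4.

4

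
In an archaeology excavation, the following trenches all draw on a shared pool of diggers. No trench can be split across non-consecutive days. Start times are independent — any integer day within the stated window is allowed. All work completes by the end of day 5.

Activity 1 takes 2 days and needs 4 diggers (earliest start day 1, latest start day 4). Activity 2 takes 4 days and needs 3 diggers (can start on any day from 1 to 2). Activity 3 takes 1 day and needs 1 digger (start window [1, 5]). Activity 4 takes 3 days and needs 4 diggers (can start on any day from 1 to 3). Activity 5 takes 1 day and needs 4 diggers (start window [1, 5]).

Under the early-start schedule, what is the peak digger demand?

Early-start schedule: Activity 1@1, Activity 2@1, Activity 3@1, Activity 4@1, Activity 5@1.
Load per day: day 1: 16, day 2: 11, day 3: 7, day 4: 3, day 5: 0.
Peak is 16.

16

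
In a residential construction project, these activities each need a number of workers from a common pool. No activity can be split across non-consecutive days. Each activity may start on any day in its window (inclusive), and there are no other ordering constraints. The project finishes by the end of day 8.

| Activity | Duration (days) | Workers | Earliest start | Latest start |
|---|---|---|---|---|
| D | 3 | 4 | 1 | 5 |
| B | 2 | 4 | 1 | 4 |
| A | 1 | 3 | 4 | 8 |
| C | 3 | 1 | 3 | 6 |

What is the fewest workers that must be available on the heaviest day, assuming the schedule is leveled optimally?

Early-start (D@1, B@1, A@4, C@3) gives peak 8: d1:8  d2:8  d3:5  d4:4  d5:1  d6:0  d7:0  d8:0.
Shift B→4, A→6, C→6.
Schedule D@1, B@4, A@6, C@6: d1:4  d2:4  d3:4  d4:4  d5:4  d6:4  d7:1  d8:1 — peak 4.
Total worker-days = 26 over 8 days ⇒ peak ≥ ⌈26/8⌉ = 4, so 4 is optimal.

4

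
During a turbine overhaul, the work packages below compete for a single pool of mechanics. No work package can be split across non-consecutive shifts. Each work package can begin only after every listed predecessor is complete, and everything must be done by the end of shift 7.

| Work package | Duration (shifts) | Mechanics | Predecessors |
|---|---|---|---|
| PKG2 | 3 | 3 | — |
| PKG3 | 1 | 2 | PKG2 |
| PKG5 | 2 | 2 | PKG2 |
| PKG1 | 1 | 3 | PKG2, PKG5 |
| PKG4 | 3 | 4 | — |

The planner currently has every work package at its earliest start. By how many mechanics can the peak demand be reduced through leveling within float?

Early-start peak: s1:7  s2:7  s3:7  s4:4  s5:2  s6:3  s7:0 ⇒ 7.
Leveled (PKG2@1, PKG3@4, PKG5@5, PKG1@7, PKG4@4): s1:3  s2:3  s3:3  s4:6  s5:6  s6:6  s7:3 ⇒ 6.
Reduction 7 − 6 = 1.

1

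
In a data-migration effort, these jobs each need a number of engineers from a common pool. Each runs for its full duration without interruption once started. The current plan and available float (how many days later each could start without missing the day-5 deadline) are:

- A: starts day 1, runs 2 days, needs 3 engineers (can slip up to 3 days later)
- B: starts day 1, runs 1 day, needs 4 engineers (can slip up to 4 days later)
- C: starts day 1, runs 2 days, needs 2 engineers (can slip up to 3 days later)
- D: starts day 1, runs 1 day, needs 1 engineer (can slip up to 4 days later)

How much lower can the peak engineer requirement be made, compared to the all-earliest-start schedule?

Early-start peak: d1:10  d2:5  d3:0  d4:0  d5:0 ⇒ 10.
Leveled (A@1, B@3, C@4, D@1): d1:4  d2:3  d3:4  d4:2  d5:2 ⇒ 4.
Reduction 10 − 4 = 6.

6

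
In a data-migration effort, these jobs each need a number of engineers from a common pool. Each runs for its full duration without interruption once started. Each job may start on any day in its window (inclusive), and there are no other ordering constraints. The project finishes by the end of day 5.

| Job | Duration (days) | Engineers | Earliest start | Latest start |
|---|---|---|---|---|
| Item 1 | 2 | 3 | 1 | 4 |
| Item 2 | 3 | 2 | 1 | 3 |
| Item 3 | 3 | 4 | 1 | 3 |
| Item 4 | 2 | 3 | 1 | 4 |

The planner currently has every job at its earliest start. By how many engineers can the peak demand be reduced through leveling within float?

6

Early-start peak: d1:12  d2:12  d3:6  d4:0  d5:0 ⇒ 12.
Leveled (Item 1@1, Item 2@3, Item 3@3, Item 4@1): d1:6  d2:6  d3:6  d4:6  d5:6 ⇒ 6.
Reduction 12 − 6 = 6.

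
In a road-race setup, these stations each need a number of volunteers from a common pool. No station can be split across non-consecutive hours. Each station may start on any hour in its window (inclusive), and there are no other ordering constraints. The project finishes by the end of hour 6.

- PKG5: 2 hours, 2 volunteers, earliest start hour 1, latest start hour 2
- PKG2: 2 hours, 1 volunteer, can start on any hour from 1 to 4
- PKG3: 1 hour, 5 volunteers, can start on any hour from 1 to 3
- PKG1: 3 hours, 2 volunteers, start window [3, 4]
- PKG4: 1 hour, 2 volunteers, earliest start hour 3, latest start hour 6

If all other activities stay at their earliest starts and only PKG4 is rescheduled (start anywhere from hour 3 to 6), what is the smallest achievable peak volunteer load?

8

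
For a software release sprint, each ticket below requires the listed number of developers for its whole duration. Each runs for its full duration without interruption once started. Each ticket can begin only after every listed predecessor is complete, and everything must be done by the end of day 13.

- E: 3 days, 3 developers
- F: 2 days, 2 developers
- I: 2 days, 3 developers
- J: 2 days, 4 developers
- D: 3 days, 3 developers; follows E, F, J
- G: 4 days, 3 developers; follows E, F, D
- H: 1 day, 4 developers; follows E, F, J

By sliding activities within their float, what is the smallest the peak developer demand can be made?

Early-start (E@1, F@1, I@1, J@1, D@4, G@7, H@4) gives peak 12: d1:12  d2:12  d3:3  d4:7  d5:3  d6:3  d7:3  d8:3  d9:3  d10:3  d11:0  d12:0  d13:0.
Shift I→6, J→4, D→6, G→9, H→13.
Schedule E@1, F@1, I@6, J@4, D@6, G@9, H@13: d1:5  d2:5  d3:3  d4:4  d5:4  d6:6  d7:6  d8:3  d9:3  d10:3  d11:3  d12:3  d13:4 — peak 6.

6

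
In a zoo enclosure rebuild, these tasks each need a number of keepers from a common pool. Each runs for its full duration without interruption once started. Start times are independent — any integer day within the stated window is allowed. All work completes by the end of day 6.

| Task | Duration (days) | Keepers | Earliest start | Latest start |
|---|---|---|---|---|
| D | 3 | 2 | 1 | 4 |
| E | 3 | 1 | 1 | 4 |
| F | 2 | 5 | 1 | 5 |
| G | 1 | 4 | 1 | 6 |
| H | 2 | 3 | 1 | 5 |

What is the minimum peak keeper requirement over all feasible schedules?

6

Early-start (D@1, E@1, F@1, G@1, H@1) gives peak 15: d1:15  d2:11  d3:3  d4:0  d5:0  d6:0.
Shift F→4, G→6.
Schedule D@1, E@1, F@4, G@6, H@1: d1:6  d2:6  d3:3  d4:5  d5:5  d6:4 — peak 6.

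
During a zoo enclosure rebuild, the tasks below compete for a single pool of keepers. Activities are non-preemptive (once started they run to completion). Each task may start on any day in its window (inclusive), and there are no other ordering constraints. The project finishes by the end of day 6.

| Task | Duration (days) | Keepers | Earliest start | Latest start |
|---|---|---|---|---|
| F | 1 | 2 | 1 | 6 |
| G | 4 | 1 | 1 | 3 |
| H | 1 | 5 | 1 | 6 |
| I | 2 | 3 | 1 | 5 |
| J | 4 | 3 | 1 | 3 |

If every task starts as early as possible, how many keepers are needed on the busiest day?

14

Early-start schedule: F@1, G@1, H@1, I@1, J@1.
Load per day: day 1: 14, day 2: 7, day 3: 4, day 4: 4, day 5: 0, day 6: 0.
Peak is 14.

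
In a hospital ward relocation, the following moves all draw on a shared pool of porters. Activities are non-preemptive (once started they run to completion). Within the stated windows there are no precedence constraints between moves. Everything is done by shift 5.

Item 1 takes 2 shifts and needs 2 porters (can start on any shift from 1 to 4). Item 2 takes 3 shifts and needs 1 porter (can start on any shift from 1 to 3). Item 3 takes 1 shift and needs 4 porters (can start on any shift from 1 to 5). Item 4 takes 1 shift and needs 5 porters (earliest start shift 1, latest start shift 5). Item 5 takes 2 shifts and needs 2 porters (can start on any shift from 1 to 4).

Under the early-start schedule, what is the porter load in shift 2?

5

At early start, shift 2 has: Item 1, Item 2, Item 5.
Demand: 2 + 1 + 2 = 5.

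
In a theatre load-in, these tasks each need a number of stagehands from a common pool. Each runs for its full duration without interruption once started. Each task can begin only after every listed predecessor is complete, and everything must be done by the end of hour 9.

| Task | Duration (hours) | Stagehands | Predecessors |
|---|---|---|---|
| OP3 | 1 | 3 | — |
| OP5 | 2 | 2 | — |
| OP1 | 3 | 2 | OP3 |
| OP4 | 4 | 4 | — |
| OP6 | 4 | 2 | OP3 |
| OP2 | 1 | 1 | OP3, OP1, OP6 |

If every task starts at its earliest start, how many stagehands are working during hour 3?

At early start, hour 3 has: OP1, OP4, OP6.
Demand: 2 + 4 + 2 = 8.

8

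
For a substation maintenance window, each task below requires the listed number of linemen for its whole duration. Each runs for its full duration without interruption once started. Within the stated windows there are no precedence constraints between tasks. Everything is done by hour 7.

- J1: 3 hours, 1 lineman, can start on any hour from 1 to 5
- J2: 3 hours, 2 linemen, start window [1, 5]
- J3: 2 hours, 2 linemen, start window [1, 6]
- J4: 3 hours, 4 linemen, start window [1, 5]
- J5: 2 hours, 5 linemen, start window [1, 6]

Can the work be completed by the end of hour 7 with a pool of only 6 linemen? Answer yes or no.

Schedule J1@1, J2@3, J3@3, J4@5, J5@1: h1:6  h2:6  h3:5  h4:4  h5:6  h6:4  h7:4 — peak 6 ≤ 6.

yes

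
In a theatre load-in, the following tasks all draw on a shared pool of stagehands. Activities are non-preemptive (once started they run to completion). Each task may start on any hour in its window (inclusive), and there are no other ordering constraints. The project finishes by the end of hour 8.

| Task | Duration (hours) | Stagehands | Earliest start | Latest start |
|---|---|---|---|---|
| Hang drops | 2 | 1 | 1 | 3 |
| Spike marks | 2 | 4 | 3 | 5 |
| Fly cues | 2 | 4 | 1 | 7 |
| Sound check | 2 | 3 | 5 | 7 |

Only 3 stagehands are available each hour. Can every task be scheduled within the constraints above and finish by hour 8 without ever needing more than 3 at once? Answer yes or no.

The minimum achievable peak is 4; 3 < 4, so no feasible schedule stays within the cap.

no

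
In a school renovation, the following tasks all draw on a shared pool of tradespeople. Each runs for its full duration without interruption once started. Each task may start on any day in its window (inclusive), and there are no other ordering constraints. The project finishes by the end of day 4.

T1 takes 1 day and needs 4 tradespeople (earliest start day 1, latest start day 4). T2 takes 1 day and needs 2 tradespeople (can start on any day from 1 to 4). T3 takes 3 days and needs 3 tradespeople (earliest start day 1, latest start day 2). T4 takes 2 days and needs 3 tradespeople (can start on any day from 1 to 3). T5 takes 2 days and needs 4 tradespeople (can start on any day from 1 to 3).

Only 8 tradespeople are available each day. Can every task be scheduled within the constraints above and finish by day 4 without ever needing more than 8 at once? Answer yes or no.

yes

Schedule T1@1, T2@2, T3@2, T4@1, T5@3: d1:7  d2:8  d3:7  d4:7 — peak 8 ≤ 8.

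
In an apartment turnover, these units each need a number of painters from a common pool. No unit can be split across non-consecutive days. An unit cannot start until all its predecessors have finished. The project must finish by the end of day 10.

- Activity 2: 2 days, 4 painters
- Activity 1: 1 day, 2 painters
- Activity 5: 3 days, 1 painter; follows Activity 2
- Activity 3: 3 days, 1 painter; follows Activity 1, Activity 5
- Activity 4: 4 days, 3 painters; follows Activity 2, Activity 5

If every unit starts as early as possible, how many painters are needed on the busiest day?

Early-start schedule: Activity 2@1, Activity 1@1, Activity 5@3, Activity 3@6, Activity 4@6.
Load per day: day 1: 6, day 2: 4, day 3: 1, day 4: 1, day 5: 1, day 6: 4, day 7: 4, day 8: 4, day 9: 3, day 10: 0.
Peak is 6.

6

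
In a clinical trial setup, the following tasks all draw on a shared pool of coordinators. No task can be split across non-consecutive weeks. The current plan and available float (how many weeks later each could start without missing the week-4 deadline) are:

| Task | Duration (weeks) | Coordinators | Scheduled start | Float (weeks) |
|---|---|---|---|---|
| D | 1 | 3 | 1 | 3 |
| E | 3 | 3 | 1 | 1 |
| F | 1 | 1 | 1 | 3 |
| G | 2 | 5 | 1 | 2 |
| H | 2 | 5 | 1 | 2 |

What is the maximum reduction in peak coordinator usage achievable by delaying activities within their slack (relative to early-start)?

8

Early-start peak: w1:17  w2:13  w3:3  w4:0 ⇒ 17.
Leveled (D@1, E@2, F@1, G@1, H@3): w1:9  w2:8  w3:8  w4:8 ⇒ 9.
Reduction 17 − 9 = 8.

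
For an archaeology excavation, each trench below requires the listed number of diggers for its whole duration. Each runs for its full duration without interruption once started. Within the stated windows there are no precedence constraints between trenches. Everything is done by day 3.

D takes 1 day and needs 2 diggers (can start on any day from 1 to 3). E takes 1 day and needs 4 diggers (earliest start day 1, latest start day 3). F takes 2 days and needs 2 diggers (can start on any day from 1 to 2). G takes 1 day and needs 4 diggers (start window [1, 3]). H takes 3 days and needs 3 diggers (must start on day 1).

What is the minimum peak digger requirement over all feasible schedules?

9

Early-start (D@1, E@1, F@1, G@1, H@1) gives peak 15: d1:15  d2:5  d3:3.
Shift F→2, G→2.
Schedule D@1, E@1, F@2, G@2, H@1: d1:9  d2:9  d3:5 — peak 9.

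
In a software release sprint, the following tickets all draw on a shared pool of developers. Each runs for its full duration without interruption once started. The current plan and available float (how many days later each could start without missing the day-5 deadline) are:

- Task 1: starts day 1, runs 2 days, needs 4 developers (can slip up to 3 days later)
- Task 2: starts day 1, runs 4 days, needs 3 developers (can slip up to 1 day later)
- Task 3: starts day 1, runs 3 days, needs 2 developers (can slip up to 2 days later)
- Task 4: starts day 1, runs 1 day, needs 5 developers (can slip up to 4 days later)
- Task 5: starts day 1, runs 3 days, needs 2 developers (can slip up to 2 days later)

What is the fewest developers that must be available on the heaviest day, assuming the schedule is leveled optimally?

9

Early-start (Task 1@1, Task 2@1, Task 3@1, Task 4@1, Task 5@1) gives peak 16: d1:16  d2:11  d3:7  d4:3  d5:0.
Shift Task 4→5, Task 5→3.
Schedule Task 1@1, Task 2@1, Task 3@1, Task 4@5, Task 5@3: d1:9  d2:9  d3:7  d4:5  d5:7 — peak 9.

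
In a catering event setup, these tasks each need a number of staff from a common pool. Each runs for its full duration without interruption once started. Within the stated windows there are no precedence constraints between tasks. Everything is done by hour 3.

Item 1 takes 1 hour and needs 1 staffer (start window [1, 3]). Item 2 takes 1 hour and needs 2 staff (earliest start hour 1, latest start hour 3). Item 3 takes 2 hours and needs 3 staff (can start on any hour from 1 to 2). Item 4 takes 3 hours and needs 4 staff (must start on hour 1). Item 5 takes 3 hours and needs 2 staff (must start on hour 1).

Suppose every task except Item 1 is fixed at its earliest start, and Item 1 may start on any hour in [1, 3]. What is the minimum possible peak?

Item 1@1: h1:12  h2:9  h3:6 → peak 12
Item 1@2: h1:11  h2:10  h3:6 → peak 11
Item 1@3: h1:11  h2:9  h3:7 → peak 11
Best is Item 1@2, peak 11.

11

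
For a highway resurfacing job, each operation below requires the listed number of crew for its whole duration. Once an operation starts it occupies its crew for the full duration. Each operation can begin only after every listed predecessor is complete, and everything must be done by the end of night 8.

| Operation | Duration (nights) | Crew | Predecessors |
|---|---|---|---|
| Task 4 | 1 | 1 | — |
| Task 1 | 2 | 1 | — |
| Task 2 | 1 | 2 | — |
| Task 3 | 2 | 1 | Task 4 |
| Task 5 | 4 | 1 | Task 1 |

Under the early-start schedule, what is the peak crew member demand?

4

Early-start schedule: Task 4@1, Task 1@1, Task 2@1, Task 3@2, Task 5@3.
Load per night: night 1: 4, night 2: 2, night 3: 2, night 4: 1, night 5: 1, night 6: 1, night 7: 0, night 8: 0.
Peak is 4.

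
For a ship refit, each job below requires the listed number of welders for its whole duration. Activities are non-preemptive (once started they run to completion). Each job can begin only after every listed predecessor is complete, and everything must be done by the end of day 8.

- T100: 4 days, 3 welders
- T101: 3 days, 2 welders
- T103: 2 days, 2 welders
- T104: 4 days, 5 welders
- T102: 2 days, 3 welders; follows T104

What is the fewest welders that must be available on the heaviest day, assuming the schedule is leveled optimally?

7

Early-start (T100@1, T101@1, T103@1, T104@1, T102@5) gives peak 12: d1:12  d2:12  d3:10  d4:8  d5:3  d6:3  d7:0  d8:0.
Shift T100→5, T103→4, T102→6.
Schedule T100@5, T101@1, T103@4, T104@1, T102@6: d1:7  d2:7  d3:7  d4:7  d5:5  d6:6  d7:6  d8:3 — peak 7.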